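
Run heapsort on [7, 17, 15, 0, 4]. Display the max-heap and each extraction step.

Build heap: [17, 7, 15, 0, 4]
Extract 17: [15, 7, 4, 0, 17]
Extract 15: [7, 0, 4, 15, 17]
Extract 7: [4, 0, 7, 15, 17]
Extract 4: [0, 4, 7, 15, 17]


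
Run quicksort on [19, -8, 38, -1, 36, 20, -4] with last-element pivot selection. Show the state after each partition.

Partition 1: pivot=-4 at index 1 -> [-8, -4, 38, -1, 36, 20, 19]
Partition 2: pivot=19 at index 3 -> [-8, -4, -1, 19, 36, 20, 38]
Partition 3: pivot=38 at index 6 -> [-8, -4, -1, 19, 36, 20, 38]
Partition 4: pivot=20 at index 4 -> [-8, -4, -1, 19, 20, 36, 38]


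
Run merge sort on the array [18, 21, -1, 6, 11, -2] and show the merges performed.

Divide and conquer:
  Merge [21] + [-1] -> [-1, 21]
  Merge [18] + [-1, 21] -> [-1, 18, 21]
  Merge [11] + [-2] -> [-2, 11]
  Merge [6] + [-2, 11] -> [-2, 6, 11]
  Merge [-1, 18, 21] + [-2, 6, 11] -> [-2, -1, 6, 11, 18, 21]


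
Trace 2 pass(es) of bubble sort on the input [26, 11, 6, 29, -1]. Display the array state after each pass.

After pass 1: [11, 6, 26, -1, 29] (3 swaps)
After pass 2: [6, 11, -1, 26, 29] (2 swaps)
Total swaps: 5


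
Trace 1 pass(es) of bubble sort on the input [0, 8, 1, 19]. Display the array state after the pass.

After pass 1: [0, 1, 8, 19] (1 swaps)
Total swaps: 1


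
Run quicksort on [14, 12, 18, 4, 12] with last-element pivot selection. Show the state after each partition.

Partition 1: pivot=12 at index 2 -> [12, 4, 12, 14, 18]
Partition 2: pivot=4 at index 0 -> [4, 12, 12, 14, 18]
Partition 3: pivot=18 at index 4 -> [4, 12, 12, 14, 18]


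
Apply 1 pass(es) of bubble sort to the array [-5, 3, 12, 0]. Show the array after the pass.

After pass 1: [-5, 3, 0, 12] (1 swaps)
Total swaps: 1


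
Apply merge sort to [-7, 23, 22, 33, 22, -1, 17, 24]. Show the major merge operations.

Divide and conquer:
  Merge [-7] + [23] -> [-7, 23]
  Merge [22] + [33] -> [22, 33]
  Merge [-7, 23] + [22, 33] -> [-7, 22, 23, 33]
  Merge [22] + [-1] -> [-1, 22]
  Merge [17] + [24] -> [17, 24]
  Merge [-1, 22] + [17, 24] -> [-1, 17, 22, 24]
  Merge [-7, 22, 23, 33] + [-1, 17, 22, 24] -> [-7, -1, 17, 22, 22, 23, 24, 33]


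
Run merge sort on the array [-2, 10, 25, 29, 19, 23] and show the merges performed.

Divide and conquer:
  Merge [10] + [25] -> [10, 25]
  Merge [-2] + [10, 25] -> [-2, 10, 25]
  Merge [19] + [23] -> [19, 23]
  Merge [29] + [19, 23] -> [19, 23, 29]
  Merge [-2, 10, 25] + [19, 23, 29] -> [-2, 10, 19, 23, 25, 29]


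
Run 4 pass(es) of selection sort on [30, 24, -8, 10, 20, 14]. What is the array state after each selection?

Pass 1: Select minimum -8 at index 2, swap -> [-8, 24, 30, 10, 20, 14]
Pass 2: Select minimum 10 at index 3, swap -> [-8, 10, 30, 24, 20, 14]
Pass 3: Select minimum 14 at index 5, swap -> [-8, 10, 14, 24, 20, 30]
Pass 4: Select minimum 20 at index 4, swap -> [-8, 10, 14, 20, 24, 30]


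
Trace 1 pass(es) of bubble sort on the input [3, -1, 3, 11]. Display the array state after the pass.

After pass 1: [-1, 3, 3, 11] (1 swaps)
Total swaps: 1


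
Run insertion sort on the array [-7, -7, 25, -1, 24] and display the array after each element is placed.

First element -7 is already 'sorted'
Insert -7: shifted 0 elements -> [-7, -7, 25, -1, 24]
Insert 25: shifted 0 elements -> [-7, -7, 25, -1, 24]
Insert -1: shifted 1 elements -> [-7, -7, -1, 25, 24]
Insert 24: shifted 1 elements -> [-7, -7, -1, 24, 25]


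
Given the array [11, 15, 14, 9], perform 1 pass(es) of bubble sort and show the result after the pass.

After pass 1: [11, 14, 9, 15] (2 swaps)
Total swaps: 2


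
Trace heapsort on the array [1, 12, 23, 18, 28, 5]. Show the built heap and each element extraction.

Build heap: [28, 18, 23, 1, 12, 5]
Extract 28: [23, 18, 5, 1, 12, 28]
Extract 23: [18, 12, 5, 1, 23, 28]
Extract 18: [12, 1, 5, 18, 23, 28]
Extract 12: [5, 1, 12, 18, 23, 28]
Extract 5: [1, 5, 12, 18, 23, 28]


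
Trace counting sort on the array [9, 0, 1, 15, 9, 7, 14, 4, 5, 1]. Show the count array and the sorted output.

Count array: [1, 2, 0, 0, 1, 1, 0, 1, 0, 2, 0, 0, 0, 0, 1, 1]
(count[i] = number of elements equal to i)
Cumulative count: [1, 3, 3, 3, 4, 5, 5, 6, 6, 8, 8, 8, 8, 8, 9, 10]
Sorted: [0, 1, 1, 4, 5, 7, 9, 9, 14, 15]


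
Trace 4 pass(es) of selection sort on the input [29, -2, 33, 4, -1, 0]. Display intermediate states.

Pass 1: Select minimum -2 at index 1, swap -> [-2, 29, 33, 4, -1, 0]
Pass 2: Select minimum -1 at index 4, swap -> [-2, -1, 33, 4, 29, 0]
Pass 3: Select minimum 0 at index 5, swap -> [-2, -1, 0, 4, 29, 33]
Pass 4: Select minimum 4 at index 3, swap -> [-2, -1, 0, 4, 29, 33]


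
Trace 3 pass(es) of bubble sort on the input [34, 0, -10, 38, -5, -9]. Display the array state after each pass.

After pass 1: [0, -10, 34, -5, -9, 38] (4 swaps)
After pass 2: [-10, 0, -5, -9, 34, 38] (3 swaps)
After pass 3: [-10, -5, -9, 0, 34, 38] (2 swaps)
Total swaps: 9


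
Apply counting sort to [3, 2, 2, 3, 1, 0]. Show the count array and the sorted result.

Count array: [1, 1, 2, 2]
(count[i] = number of elements equal to i)
Cumulative count: [1, 2, 4, 6]
Sorted: [0, 1, 2, 2, 3, 3]


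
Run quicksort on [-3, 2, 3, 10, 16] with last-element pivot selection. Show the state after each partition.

Partition 1: pivot=16 at index 4 -> [-3, 2, 3, 10, 16]
Partition 2: pivot=10 at index 3 -> [-3, 2, 3, 10, 16]
Partition 3: pivot=3 at index 2 -> [-3, 2, 3, 10, 16]
Partition 4: pivot=2 at index 1 -> [-3, 2, 3, 10, 16]


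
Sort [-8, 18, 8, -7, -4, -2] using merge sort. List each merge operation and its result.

Divide and conquer:
  Merge [18] + [8] -> [8, 18]
  Merge [-8] + [8, 18] -> [-8, 8, 18]
  Merge [-4] + [-2] -> [-4, -2]
  Merge [-7] + [-4, -2] -> [-7, -4, -2]
  Merge [-8, 8, 18] + [-7, -4, -2] -> [-8, -7, -4, -2, 8, 18]


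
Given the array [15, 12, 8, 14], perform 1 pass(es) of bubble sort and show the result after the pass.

After pass 1: [12, 8, 14, 15] (3 swaps)
Total swaps: 3


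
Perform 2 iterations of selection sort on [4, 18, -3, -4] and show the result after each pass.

Pass 1: Select minimum -4 at index 3, swap -> [-4, 18, -3, 4]
Pass 2: Select minimum -3 at index 2, swap -> [-4, -3, 18, 4]


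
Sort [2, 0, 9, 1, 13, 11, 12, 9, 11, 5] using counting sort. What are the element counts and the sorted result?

Count array: [1, 1, 1, 0, 0, 1, 0, 0, 0, 2, 0, 2, 1, 1]
(count[i] = number of elements equal to i)
Cumulative count: [1, 2, 3, 3, 3, 4, 4, 4, 4, 6, 6, 8, 9, 10]
Sorted: [0, 1, 2, 5, 9, 9, 11, 11, 12, 13]


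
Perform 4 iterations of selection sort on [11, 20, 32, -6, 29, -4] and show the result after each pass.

Pass 1: Select minimum -6 at index 3, swap -> [-6, 20, 32, 11, 29, -4]
Pass 2: Select minimum -4 at index 5, swap -> [-6, -4, 32, 11, 29, 20]
Pass 3: Select minimum 11 at index 3, swap -> [-6, -4, 11, 32, 29, 20]
Pass 4: Select minimum 20 at index 5, swap -> [-6, -4, 11, 20, 29, 32]


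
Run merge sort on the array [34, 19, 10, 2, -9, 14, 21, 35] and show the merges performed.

Divide and conquer:
  Merge [34] + [19] -> [19, 34]
  Merge [10] + [2] -> [2, 10]
  Merge [19, 34] + [2, 10] -> [2, 10, 19, 34]
  Merge [-9] + [14] -> [-9, 14]
  Merge [21] + [35] -> [21, 35]
  Merge [-9, 14] + [21, 35] -> [-9, 14, 21, 35]
  Merge [2, 10, 19, 34] + [-9, 14, 21, 35] -> [-9, 2, 10, 14, 19, 21, 34, 35]


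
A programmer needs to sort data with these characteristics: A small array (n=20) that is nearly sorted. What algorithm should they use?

Best choice: Insertion sort
Reason: Insertion sort is O(n) for nearly sorted arrays and has low overhead


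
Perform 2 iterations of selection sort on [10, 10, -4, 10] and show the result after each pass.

Pass 1: Select minimum -4 at index 2, swap -> [-4, 10, 10, 10]
Pass 2: Select minimum 10 at index 1, swap -> [-4, 10, 10, 10]


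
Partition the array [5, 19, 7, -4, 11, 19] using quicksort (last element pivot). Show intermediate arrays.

Partition 1: pivot=19 at index 5 -> [5, 19, 7, -4, 11, 19]
Partition 2: pivot=11 at index 3 -> [5, 7, -4, 11, 19, 19]
Partition 3: pivot=-4 at index 0 -> [-4, 7, 5, 11, 19, 19]
Partition 4: pivot=5 at index 1 -> [-4, 5, 7, 11, 19, 19]


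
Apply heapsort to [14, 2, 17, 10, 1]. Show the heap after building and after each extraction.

Build heap: [17, 10, 14, 2, 1]
Extract 17: [14, 10, 1, 2, 17]
Extract 14: [10, 2, 1, 14, 17]
Extract 10: [2, 1, 10, 14, 17]
Extract 2: [1, 2, 10, 14, 17]


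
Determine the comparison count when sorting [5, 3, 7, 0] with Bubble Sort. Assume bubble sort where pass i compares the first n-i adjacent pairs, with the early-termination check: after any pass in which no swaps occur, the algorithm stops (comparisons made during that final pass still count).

Pass 1: compare adjacent pairs (0,1)..(2,3) = 3 comparison(s), 2 swap(s) -> [3, 5, 0, 7]
Pass 2: compare adjacent pairs (0,1)..(1,2) = 2 comparison(s), 1 swap(s) -> [3, 0, 5, 7]
Pass 3: compare adjacent pairs (0,1)..(0,1) = 1 comparison(s), 1 swap(s) -> [0, 3, 5, 7]
Every pass made at least one swap, so all n-1 passes run.
Total comparisons: 3 + 2 + 1 = 6


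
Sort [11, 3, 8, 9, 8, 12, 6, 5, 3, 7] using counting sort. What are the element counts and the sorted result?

Count array: [0, 0, 0, 2, 0, 1, 1, 1, 2, 1, 0, 1, 1]
(count[i] = number of elements equal to i)
Cumulative count: [0, 0, 0, 2, 2, 3, 4, 5, 7, 8, 8, 9, 10]
Sorted: [3, 3, 5, 6, 7, 8, 8, 9, 11, 12]


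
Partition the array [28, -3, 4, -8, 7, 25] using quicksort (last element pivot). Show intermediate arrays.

Partition 1: pivot=25 at index 4 -> [-3, 4, -8, 7, 25, 28]
Partition 2: pivot=7 at index 3 -> [-3, 4, -8, 7, 25, 28]
Partition 3: pivot=-8 at index 0 -> [-8, 4, -3, 7, 25, 28]
Partition 4: pivot=-3 at index 1 -> [-8, -3, 4, 7, 25, 28]


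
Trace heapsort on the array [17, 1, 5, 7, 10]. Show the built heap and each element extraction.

Build heap: [17, 10, 5, 7, 1]
Extract 17: [10, 7, 5, 1, 17]
Extract 10: [7, 1, 5, 10, 17]
Extract 7: [5, 1, 7, 10, 17]
Extract 5: [1, 5, 7, 10, 17]


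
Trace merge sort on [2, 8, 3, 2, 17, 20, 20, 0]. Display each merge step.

Divide and conquer:
  Merge [2] + [8] -> [2, 8]
  Merge [3] + [2] -> [2, 3]
  Merge [2, 8] + [2, 3] -> [2, 2, 3, 8]
  Merge [17] + [20] -> [17, 20]
  Merge [20] + [0] -> [0, 20]
  Merge [17, 20] + [0, 20] -> [0, 17, 20, 20]
  Merge [2, 2, 3, 8] + [0, 17, 20, 20] -> [0, 2, 2, 3, 8, 17, 20, 20]


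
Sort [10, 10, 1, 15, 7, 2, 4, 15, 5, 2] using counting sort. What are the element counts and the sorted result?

Count array: [0, 1, 2, 0, 1, 1, 0, 1, 0, 0, 2, 0, 0, 0, 0, 2]
(count[i] = number of elements equal to i)
Cumulative count: [0, 1, 3, 3, 4, 5, 5, 6, 6, 6, 8, 8, 8, 8, 8, 10]
Sorted: [1, 2, 2, 4, 5, 7, 10, 10, 15, 15]


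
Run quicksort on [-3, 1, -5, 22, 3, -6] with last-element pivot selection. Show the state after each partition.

Partition 1: pivot=-6 at index 0 -> [-6, 1, -5, 22, 3, -3]
Partition 2: pivot=-3 at index 2 -> [-6, -5, -3, 22, 3, 1]
Partition 3: pivot=1 at index 3 -> [-6, -5, -3, 1, 3, 22]
Partition 4: pivot=22 at index 5 -> [-6, -5, -3, 1, 3, 22]


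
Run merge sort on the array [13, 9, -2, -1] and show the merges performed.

Divide and conquer:
  Merge [13] + [9] -> [9, 13]
  Merge [-2] + [-1] -> [-2, -1]
  Merge [9, 13] + [-2, -1] -> [-2, -1, 9, 13]


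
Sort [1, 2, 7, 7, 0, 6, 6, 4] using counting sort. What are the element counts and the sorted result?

Count array: [1, 1, 1, 0, 1, 0, 2, 2]
(count[i] = number of elements equal to i)
Cumulative count: [1, 2, 3, 3, 4, 4, 6, 8]
Sorted: [0, 1, 2, 4, 6, 6, 7, 7]


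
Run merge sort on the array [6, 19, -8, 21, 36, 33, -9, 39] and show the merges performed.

Divide and conquer:
  Merge [6] + [19] -> [6, 19]
  Merge [-8] + [21] -> [-8, 21]
  Merge [6, 19] + [-8, 21] -> [-8, 6, 19, 21]
  Merge [36] + [33] -> [33, 36]
  Merge [-9] + [39] -> [-9, 39]
  Merge [33, 36] + [-9, 39] -> [-9, 33, 36, 39]
  Merge [-8, 6, 19, 21] + [-9, 33, 36, 39] -> [-9, -8, 6, 19, 21, 33, 36, 39]


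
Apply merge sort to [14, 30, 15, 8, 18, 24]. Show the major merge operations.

Divide and conquer:
  Merge [30] + [15] -> [15, 30]
  Merge [14] + [15, 30] -> [14, 15, 30]
  Merge [18] + [24] -> [18, 24]
  Merge [8] + [18, 24] -> [8, 18, 24]
  Merge [14, 15, 30] + [8, 18, 24] -> [8, 14, 15, 18, 24, 30]


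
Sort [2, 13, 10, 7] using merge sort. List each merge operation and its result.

Divide and conquer:
  Merge [2] + [13] -> [2, 13]
  Merge [10] + [7] -> [7, 10]
  Merge [2, 13] + [7, 10] -> [2, 7, 10, 13]


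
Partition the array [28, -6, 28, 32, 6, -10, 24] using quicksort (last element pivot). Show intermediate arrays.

Partition 1: pivot=24 at index 3 -> [-6, 6, -10, 24, 28, 28, 32]
Partition 2: pivot=-10 at index 0 -> [-10, 6, -6, 24, 28, 28, 32]
Partition 3: pivot=-6 at index 1 -> [-10, -6, 6, 24, 28, 28, 32]
Partition 4: pivot=32 at index 6 -> [-10, -6, 6, 24, 28, 28, 32]
Partition 5: pivot=28 at index 5 -> [-10, -6, 6, 24, 28, 28, 32]


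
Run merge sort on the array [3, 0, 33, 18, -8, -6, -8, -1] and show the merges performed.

Divide and conquer:
  Merge [3] + [0] -> [0, 3]
  Merge [33] + [18] -> [18, 33]
  Merge [0, 3] + [18, 33] -> [0, 3, 18, 33]
  Merge [-8] + [-6] -> [-8, -6]
  Merge [-8] + [-1] -> [-8, -1]
  Merge [-8, -6] + [-8, -1] -> [-8, -8, -6, -1]
  Merge [0, 3, 18, 33] + [-8, -8, -6, -1] -> [-8, -8, -6, -1, 0, 3, 18, 33]


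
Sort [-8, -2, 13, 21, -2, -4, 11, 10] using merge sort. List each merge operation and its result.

Divide and conquer:
  Merge [-8] + [-2] -> [-8, -2]
  Merge [13] + [21] -> [13, 21]
  Merge [-8, -2] + [13, 21] -> [-8, -2, 13, 21]
  Merge [-2] + [-4] -> [-4, -2]
  Merge [11] + [10] -> [10, 11]
  Merge [-4, -2] + [10, 11] -> [-4, -2, 10, 11]
  Merge [-8, -2, 13, 21] + [-4, -2, 10, 11] -> [-8, -4, -2, -2, 10, 11, 13, 21]


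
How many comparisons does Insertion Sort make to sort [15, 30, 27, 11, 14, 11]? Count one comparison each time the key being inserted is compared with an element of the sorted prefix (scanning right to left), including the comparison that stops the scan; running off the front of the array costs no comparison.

Insert 30: 15 <= 30 (stop) = 1 comparison(s) -> [15, 30, 27, 11, 14, 11]
Insert 27: 30 > 27 (shift), 15 <= 27 (stop) = 2 comparison(s) -> [15, 27, 30, 11, 14, 11]
Insert 11: 30 > 11 (shift), 27 > 11 (shift), 15 > 11 (shift), reached front = 3 comparison(s) -> [11, 15, 27, 30, 14, 11]
Insert 14: 30 > 14 (shift), 27 > 14 (shift), 15 > 14 (shift), 11 <= 14 (stop) = 4 comparison(s) -> [11, 14, 15, 27, 30, 11]
Insert 11: 30 > 11 (shift), 27 > 11 (shift), 15 > 11 (shift), 14 > 11 (shift), 11 <= 11 (stop) = 5 comparison(s) -> [11, 11, 14, 15, 27, 30]
Total comparisons: 1 + 2 + 3 + 4 + 5 = 15


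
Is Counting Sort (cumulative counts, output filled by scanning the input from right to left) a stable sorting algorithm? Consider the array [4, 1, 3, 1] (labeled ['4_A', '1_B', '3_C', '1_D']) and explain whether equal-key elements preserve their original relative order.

Trace Counting Sort on the labeled array (the key is the number; the letter only tracks identity):
  Counts for values 0..4: [0, 2, 0, 1, 1]
  Cumulative counts: [0, 2, 2, 3, 4]
  Scan right to left: place 1_D at output index 1
  Scan right to left: place 3_C at output index 2
  Scan right to left: place 1_B at output index 0
  Scan right to left: place 4_A at output index 3
  Output: [1_B, 1_D, 3_C, 4_A]
Equal keys:
  value 1: originally 1_B, 1_D; after sorting 1_B, 1_D -> order preserved
All equal keys kept their original relative order. Counting Sort is stable: scanning the input right to left with decreasing cumulative counts places later duplicates at later output positions.
Answer: Stable


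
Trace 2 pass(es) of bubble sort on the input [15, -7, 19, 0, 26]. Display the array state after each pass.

After pass 1: [-7, 15, 0, 19, 26] (2 swaps)
After pass 2: [-7, 0, 15, 19, 26] (1 swaps)
Total swaps: 3


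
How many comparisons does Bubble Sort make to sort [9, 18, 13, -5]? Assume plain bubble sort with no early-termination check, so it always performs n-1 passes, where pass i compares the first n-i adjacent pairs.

Pass 1: compare adjacent pairs (0,1)..(2,3) = 3 comparison(s), 2 swap(s) -> [9, 13, -5, 18]
Pass 2: compare adjacent pairs (0,1)..(1,2) = 2 comparison(s), 1 swap(s) -> [9, -5, 13, 18]
Pass 3: compare adjacent pairs (0,1)..(0,1) = 1 comparison(s), 1 swap(s) -> [-5, 9, 13, 18]
Total comparisons: 3 + 2 + 1 = 6


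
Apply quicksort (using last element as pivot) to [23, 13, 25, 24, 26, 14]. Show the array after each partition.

Partition 1: pivot=14 at index 1 -> [13, 14, 25, 24, 26, 23]
Partition 2: pivot=23 at index 2 -> [13, 14, 23, 24, 26, 25]
Partition 3: pivot=25 at index 4 -> [13, 14, 23, 24, 25, 26]


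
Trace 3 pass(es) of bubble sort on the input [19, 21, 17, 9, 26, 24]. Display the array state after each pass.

After pass 1: [19, 17, 9, 21, 24, 26] (3 swaps)
After pass 2: [17, 9, 19, 21, 24, 26] (2 swaps)
After pass 3: [9, 17, 19, 21, 24, 26] (1 swaps)
Total swaps: 6


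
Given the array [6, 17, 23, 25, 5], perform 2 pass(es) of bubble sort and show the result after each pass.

After pass 1: [6, 17, 23, 5, 25] (1 swaps)
After pass 2: [6, 17, 5, 23, 25] (1 swaps)
Total swaps: 2


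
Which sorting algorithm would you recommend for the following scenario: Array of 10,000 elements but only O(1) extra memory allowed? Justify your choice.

Best choice: Heapsort
Reason: Heapsort rearranges the array in place using O(1) auxiliary space and still guarantees O(n log n) time; quicksort partitions in place but needs Theta(log n) stack space for recursion (O(n) in the worst case), and mergesort requires O(n) auxiliary space


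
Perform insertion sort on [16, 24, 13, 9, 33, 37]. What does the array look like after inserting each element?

First element 16 is already 'sorted'
Insert 24: shifted 0 elements -> [16, 24, 13, 9, 33, 37]
Insert 13: shifted 2 elements -> [13, 16, 24, 9, 33, 37]
Insert 9: shifted 3 elements -> [9, 13, 16, 24, 33, 37]
Insert 33: shifted 0 elements -> [9, 13, 16, 24, 33, 37]
Insert 37: shifted 0 elements -> [9, 13, 16, 24, 33, 37]


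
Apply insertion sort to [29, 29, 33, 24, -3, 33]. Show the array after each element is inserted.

First element 29 is already 'sorted'
Insert 29: shifted 0 elements -> [29, 29, 33, 24, -3, 33]
Insert 33: shifted 0 elements -> [29, 29, 33, 24, -3, 33]
Insert 24: shifted 3 elements -> [24, 29, 29, 33, -3, 33]
Insert -3: shifted 4 elements -> [-3, 24, 29, 29, 33, 33]
Insert 33: shifted 0 elements -> [-3, 24, 29, 29, 33, 33]


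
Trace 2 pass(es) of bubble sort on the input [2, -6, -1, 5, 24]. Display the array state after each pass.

After pass 1: [-6, -1, 2, 5, 24] (2 swaps)
After pass 2: [-6, -1, 2, 5, 24] (0 swaps)
Total swaps: 2


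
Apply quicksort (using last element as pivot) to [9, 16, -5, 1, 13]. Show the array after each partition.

Partition 1: pivot=13 at index 3 -> [9, -5, 1, 13, 16]
Partition 2: pivot=1 at index 1 -> [-5, 1, 9, 13, 16]


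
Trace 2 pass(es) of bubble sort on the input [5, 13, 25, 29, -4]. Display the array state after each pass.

After pass 1: [5, 13, 25, -4, 29] (1 swaps)
After pass 2: [5, 13, -4, 25, 29] (1 swaps)
Total swaps: 2


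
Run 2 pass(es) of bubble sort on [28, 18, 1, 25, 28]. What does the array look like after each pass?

After pass 1: [18, 1, 25, 28, 28] (3 swaps)
After pass 2: [1, 18, 25, 28, 28] (1 swaps)
Total swaps: 4


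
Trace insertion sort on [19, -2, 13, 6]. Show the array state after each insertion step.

First element 19 is already 'sorted'
Insert -2: shifted 1 elements -> [-2, 19, 13, 6]
Insert 13: shifted 1 elements -> [-2, 13, 19, 6]
Insert 6: shifted 2 elements -> [-2, 6, 13, 19]


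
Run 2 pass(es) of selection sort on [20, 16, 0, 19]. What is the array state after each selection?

Pass 1: Select minimum 0 at index 2, swap -> [0, 16, 20, 19]
Pass 2: Select minimum 16 at index 1, swap -> [0, 16, 20, 19]


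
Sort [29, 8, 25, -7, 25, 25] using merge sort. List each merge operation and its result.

Divide and conquer:
  Merge [8] + [25] -> [8, 25]
  Merge [29] + [8, 25] -> [8, 25, 29]
  Merge [25] + [25] -> [25, 25]
  Merge [-7] + [25, 25] -> [-7, 25, 25]
  Merge [8, 25, 29] + [-7, 25, 25] -> [-7, 8, 25, 25, 25, 29]


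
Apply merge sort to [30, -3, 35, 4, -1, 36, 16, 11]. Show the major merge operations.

Divide and conquer:
  Merge [30] + [-3] -> [-3, 30]
  Merge [35] + [4] -> [4, 35]
  Merge [-3, 30] + [4, 35] -> [-3, 4, 30, 35]
  Merge [-1] + [36] -> [-1, 36]
  Merge [16] + [11] -> [11, 16]
  Merge [-1, 36] + [11, 16] -> [-1, 11, 16, 36]
  Merge [-3, 4, 30, 35] + [-1, 11, 16, 36] -> [-3, -1, 4, 11, 16, 30, 35, 36]


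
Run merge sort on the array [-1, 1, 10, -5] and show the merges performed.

Divide and conquer:
  Merge [-1] + [1] -> [-1, 1]
  Merge [10] + [-5] -> [-5, 10]
  Merge [-1, 1] + [-5, 10] -> [-5, -1, 1, 10]


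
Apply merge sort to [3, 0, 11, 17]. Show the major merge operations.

Divide and conquer:
  Merge [3] + [0] -> [0, 3]
  Merge [11] + [17] -> [11, 17]
  Merge [0, 3] + [11, 17] -> [0, 3, 11, 17]


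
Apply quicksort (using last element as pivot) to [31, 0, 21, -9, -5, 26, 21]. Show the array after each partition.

Partition 1: pivot=21 at index 4 -> [0, 21, -9, -5, 21, 26, 31]
Partition 2: pivot=-5 at index 1 -> [-9, -5, 0, 21, 21, 26, 31]
Partition 3: pivot=21 at index 3 -> [-9, -5, 0, 21, 21, 26, 31]
Partition 4: pivot=31 at index 6 -> [-9, -5, 0, 21, 21, 26, 31]


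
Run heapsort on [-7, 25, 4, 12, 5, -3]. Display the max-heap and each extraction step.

Build heap: [25, 12, 4, -7, 5, -3]
Extract 25: [12, 5, 4, -7, -3, 25]
Extract 12: [5, -3, 4, -7, 12, 25]
Extract 5: [4, -3, -7, 5, 12, 25]
Extract 4: [-3, -7, 4, 5, 12, 25]
Extract -3: [-7, -3, 4, 5, 12, 25]


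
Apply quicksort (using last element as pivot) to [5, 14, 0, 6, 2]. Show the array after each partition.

Partition 1: pivot=2 at index 1 -> [0, 2, 5, 6, 14]
Partition 2: pivot=14 at index 4 -> [0, 2, 5, 6, 14]
Partition 3: pivot=6 at index 3 -> [0, 2, 5, 6, 14]


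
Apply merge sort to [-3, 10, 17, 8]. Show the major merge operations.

Divide and conquer:
  Merge [-3] + [10] -> [-3, 10]
  Merge [17] + [8] -> [8, 17]
  Merge [-3, 10] + [8, 17] -> [-3, 8, 10, 17]


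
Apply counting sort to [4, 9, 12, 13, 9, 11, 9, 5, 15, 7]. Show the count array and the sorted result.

Count array: [0, 0, 0, 0, 1, 1, 0, 1, 0, 3, 0, 1, 1, 1, 0, 1]
(count[i] = number of elements equal to i)
Cumulative count: [0, 0, 0, 0, 1, 2, 2, 3, 3, 6, 6, 7, 8, 9, 9, 10]
Sorted: [4, 5, 7, 9, 9, 9, 11, 12, 13, 15]


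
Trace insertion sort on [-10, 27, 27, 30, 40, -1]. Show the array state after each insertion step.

First element -10 is already 'sorted'
Insert 27: shifted 0 elements -> [-10, 27, 27, 30, 40, -1]
Insert 27: shifted 0 elements -> [-10, 27, 27, 30, 40, -1]
Insert 30: shifted 0 elements -> [-10, 27, 27, 30, 40, -1]
Insert 40: shifted 0 elements -> [-10, 27, 27, 30, 40, -1]
Insert -1: shifted 4 elements -> [-10, -1, 27, 27, 30, 40]


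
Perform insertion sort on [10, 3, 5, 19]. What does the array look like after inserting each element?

First element 10 is already 'sorted'
Insert 3: shifted 1 elements -> [3, 10, 5, 19]
Insert 5: shifted 1 elements -> [3, 5, 10, 19]
Insert 19: shifted 0 elements -> [3, 5, 10, 19]


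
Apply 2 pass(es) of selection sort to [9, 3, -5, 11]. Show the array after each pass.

Pass 1: Select minimum -5 at index 2, swap -> [-5, 3, 9, 11]
Pass 2: Select minimum 3 at index 1, swap -> [-5, 3, 9, 11]


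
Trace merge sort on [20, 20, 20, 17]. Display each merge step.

Divide and conquer:
  Merge [20] + [20] -> [20, 20]
  Merge [20] + [17] -> [17, 20]
  Merge [20, 20] + [17, 20] -> [17, 20, 20, 20]


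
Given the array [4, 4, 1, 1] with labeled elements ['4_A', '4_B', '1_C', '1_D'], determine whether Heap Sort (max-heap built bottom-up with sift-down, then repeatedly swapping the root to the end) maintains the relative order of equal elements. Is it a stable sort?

Trace Heap Sort on the labeled array (the key is the number; the letter only tracks identity):
  Build max-heap: [4_A, 4_B, 1_C, 1_D]
  Swap root 4_A to index 3, re-heapify first 3 -> [4_B, 1_D, 1_C, 4_A]
  Swap root 4_B to index 2, re-heapify first 2 -> [1_C, 1_D, 4_B, 4_A]
  Swap root 1_C to index 1, re-heapify first 1 -> [1_D, 1_C, 4_B, 4_A]
Final order: [1_D, 1_C, 4_B, 4_A]
Equal keys:
  value 1: originally 1_C, 1_D; after sorting 1_D, 1_C -> order changed
  value 4: originally 4_A, 4_B; after sorting 4_B, 4_A -> order changed
Equal keys were reordered, so Heap Sort is not stable: heap construction and root-to-end swaps move elements without regard to the original order of equal keys. (One such input is enough; an unstable sort may happen to preserve order on other inputs, but it gives no guarantee.)
Answer: Not stable


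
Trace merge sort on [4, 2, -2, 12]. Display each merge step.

Divide and conquer:
  Merge [4] + [2] -> [2, 4]
  Merge [-2] + [12] -> [-2, 12]
  Merge [2, 4] + [-2, 12] -> [-2, 2, 4, 12]


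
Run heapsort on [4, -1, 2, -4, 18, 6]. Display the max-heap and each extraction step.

Build heap: [18, 4, 6, -4, -1, 2]
Extract 18: [6, 4, 2, -4, -1, 18]
Extract 6: [4, -1, 2, -4, 6, 18]
Extract 4: [2, -1, -4, 4, 6, 18]
Extract 2: [-1, -4, 2, 4, 6, 18]
Extract -1: [-4, -1, 2, 4, 6, 18]


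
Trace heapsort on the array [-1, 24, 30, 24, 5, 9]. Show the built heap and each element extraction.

Build heap: [30, 24, 9, 24, 5, -1]
Extract 30: [24, 24, 9, -1, 5, 30]
Extract 24: [24, 5, 9, -1, 24, 30]
Extract 24: [9, 5, -1, 24, 24, 30]
Extract 9: [5, -1, 9, 24, 24, 30]
Extract 5: [-1, 5, 9, 24, 24, 30]


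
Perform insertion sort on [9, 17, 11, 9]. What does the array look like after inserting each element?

First element 9 is already 'sorted'
Insert 17: shifted 0 elements -> [9, 17, 11, 9]
Insert 11: shifted 1 elements -> [9, 11, 17, 9]
Insert 9: shifted 2 elements -> [9, 9, 11, 17]


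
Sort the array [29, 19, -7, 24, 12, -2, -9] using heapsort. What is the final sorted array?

Build heap: [29, 24, -2, 19, 12, -7, -9]
Extract 29: [24, 19, -2, -9, 12, -7, 29]
Extract 24: [19, 12, -2, -9, -7, 24, 29]
Extract 19: [12, -7, -2, -9, 19, 24, 29]
Extract 12: [-2, -7, -9, 12, 19, 24, 29]
Extract -2: [-7, -9, -2, 12, 19, 24, 29]
Extract -7: [-9, -7, -2, 12, 19, 24, 29]


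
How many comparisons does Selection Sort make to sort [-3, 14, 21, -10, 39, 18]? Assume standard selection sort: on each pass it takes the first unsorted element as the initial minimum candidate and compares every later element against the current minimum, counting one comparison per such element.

Pass 1: scan indices 1..5 for the minimum = 5 comparison(s); min is -10, place at index 0 -> [-10, 14, 21, -3, 39, 18]
Pass 2: scan indices 2..5 for the minimum = 4 comparison(s); min is -3, place at index 1 -> [-10, -3, 21, 14, 39, 18]
Pass 3: scan indices 3..5 for the minimum = 3 comparison(s); min is 14, place at index 2 -> [-10, -3, 14, 21, 39, 18]
Pass 4: scan indices 4..5 for the minimum = 2 comparison(s); min is 18, place at index 3 -> [-10, -3, 14, 18, 39, 21]
Pass 5: scan indices 5..5 for the minimum = 1 comparison(s); min is 21, place at index 4 -> [-10, -3, 14, 18, 21, 39]
Selection sort always scans the whole unsorted suffix, so the count is (n-1) + (n-2) + ... + 1 = n(n-1)/2 = 6*5/2 = 15 regardless of the input order.
Total comparisons: 5 + 4 + 3 + 2 + 1 = 15


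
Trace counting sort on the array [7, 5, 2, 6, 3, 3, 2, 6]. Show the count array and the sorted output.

Count array: [0, 0, 2, 2, 0, 1, 2, 1]
(count[i] = number of elements equal to i)
Cumulative count: [0, 0, 2, 4, 4, 5, 7, 8]
Sorted: [2, 2, 3, 3, 5, 6, 6, 7]


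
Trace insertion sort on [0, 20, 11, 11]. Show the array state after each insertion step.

First element 0 is already 'sorted'
Insert 20: shifted 0 elements -> [0, 20, 11, 11]
Insert 11: shifted 1 elements -> [0, 11, 20, 11]
Insert 11: shifted 1 elements -> [0, 11, 11, 20]


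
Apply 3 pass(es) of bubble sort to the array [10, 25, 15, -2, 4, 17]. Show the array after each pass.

After pass 1: [10, 15, -2, 4, 17, 25] (4 swaps)
After pass 2: [10, -2, 4, 15, 17, 25] (2 swaps)
After pass 3: [-2, 4, 10, 15, 17, 25] (2 swaps)
Total swaps: 8


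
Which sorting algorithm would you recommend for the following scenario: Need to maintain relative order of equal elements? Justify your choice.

Best choice: Merge sort or Insertion sort
Reason: Both are stable; quicksort and heapsort are not stable


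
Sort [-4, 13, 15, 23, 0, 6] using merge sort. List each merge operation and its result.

Divide and conquer:
  Merge [13] + [15] -> [13, 15]
  Merge [-4] + [13, 15] -> [-4, 13, 15]
  Merge [0] + [6] -> [0, 6]
  Merge [23] + [0, 6] -> [0, 6, 23]
  Merge [-4, 13, 15] + [0, 6, 23] -> [-4, 0, 6, 13, 15, 23]


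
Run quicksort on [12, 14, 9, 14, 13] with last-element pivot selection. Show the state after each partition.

Partition 1: pivot=13 at index 2 -> [12, 9, 13, 14, 14]
Partition 2: pivot=9 at index 0 -> [9, 12, 13, 14, 14]
Partition 3: pivot=14 at index 4 -> [9, 12, 13, 14, 14]


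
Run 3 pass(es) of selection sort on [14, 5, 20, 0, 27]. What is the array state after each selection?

Pass 1: Select minimum 0 at index 3, swap -> [0, 5, 20, 14, 27]
Pass 2: Select minimum 5 at index 1, swap -> [0, 5, 20, 14, 27]
Pass 3: Select minimum 14 at index 3, swap -> [0, 5, 14, 20, 27]


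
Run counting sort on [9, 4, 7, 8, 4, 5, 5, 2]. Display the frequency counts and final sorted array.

Count array: [0, 0, 1, 0, 2, 2, 0, 1, 1, 1]
(count[i] = number of elements equal to i)
Cumulative count: [0, 0, 1, 1, 3, 5, 5, 6, 7, 8]
Sorted: [2, 4, 4, 5, 5, 7, 8, 9]


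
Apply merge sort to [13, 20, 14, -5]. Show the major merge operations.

Divide and conquer:
  Merge [13] + [20] -> [13, 20]
  Merge [14] + [-5] -> [-5, 14]
  Merge [13, 20] + [-5, 14] -> [-5, 13, 14, 20]


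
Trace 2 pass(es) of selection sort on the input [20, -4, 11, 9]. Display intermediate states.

Pass 1: Select minimum -4 at index 1, swap -> [-4, 20, 11, 9]
Pass 2: Select minimum 9 at index 3, swap -> [-4, 9, 11, 20]


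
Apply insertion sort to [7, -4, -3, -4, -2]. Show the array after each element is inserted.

First element 7 is already 'sorted'
Insert -4: shifted 1 elements -> [-4, 7, -3, -4, -2]
Insert -3: shifted 1 elements -> [-4, -3, 7, -4, -2]
Insert -4: shifted 2 elements -> [-4, -4, -3, 7, -2]
Insert -2: shifted 1 elements -> [-4, -4, -3, -2, 7]


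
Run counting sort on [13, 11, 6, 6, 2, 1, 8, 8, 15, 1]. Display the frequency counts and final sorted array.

Count array: [0, 2, 1, 0, 0, 0, 2, 0, 2, 0, 0, 1, 0, 1, 0, 1]
(count[i] = number of elements equal to i)
Cumulative count: [0, 2, 3, 3, 3, 3, 5, 5, 7, 7, 7, 8, 8, 9, 9, 10]
Sorted: [1, 1, 2, 6, 6, 8, 8, 11, 13, 15]


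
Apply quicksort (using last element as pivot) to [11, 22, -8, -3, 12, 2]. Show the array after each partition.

Partition 1: pivot=2 at index 2 -> [-8, -3, 2, 22, 12, 11]
Partition 2: pivot=-3 at index 1 -> [-8, -3, 2, 22, 12, 11]
Partition 3: pivot=11 at index 3 -> [-8, -3, 2, 11, 12, 22]
Partition 4: pivot=22 at index 5 -> [-8, -3, 2, 11, 12, 22]


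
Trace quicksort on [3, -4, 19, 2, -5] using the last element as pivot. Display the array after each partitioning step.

Partition 1: pivot=-5 at index 0 -> [-5, -4, 19, 2, 3]
Partition 2: pivot=3 at index 3 -> [-5, -4, 2, 3, 19]
Partition 3: pivot=2 at index 2 -> [-5, -4, 2, 3, 19]


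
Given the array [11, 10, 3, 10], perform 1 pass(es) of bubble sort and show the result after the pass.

After pass 1: [10, 3, 10, 11] (3 swaps)
Total swaps: 3


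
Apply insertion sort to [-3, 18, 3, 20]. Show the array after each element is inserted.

First element -3 is already 'sorted'
Insert 18: shifted 0 elements -> [-3, 18, 3, 20]
Insert 3: shifted 1 elements -> [-3, 3, 18, 20]
Insert 20: shifted 0 elements -> [-3, 3, 18, 20]


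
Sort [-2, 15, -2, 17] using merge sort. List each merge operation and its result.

Divide and conquer:
  Merge [-2] + [15] -> [-2, 15]
  Merge [-2] + [17] -> [-2, 17]
  Merge [-2, 15] + [-2, 17] -> [-2, -2, 15, 17]


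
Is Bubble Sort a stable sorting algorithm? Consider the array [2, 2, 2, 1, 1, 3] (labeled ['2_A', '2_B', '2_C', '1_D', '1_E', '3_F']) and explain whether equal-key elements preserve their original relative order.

Trace Bubble Sort on the labeled array (the key is the number; the letter only tracks identity):
  After pass 1: [2_A, 2_B, 1_D, 1_E, 2_C, 3_F]
  After pass 2: [2_A, 1_D, 1_E, 2_B, 2_C, 3_F]
  After pass 3: [1_D, 1_E, 2_A, 2_B, 2_C, 3_F]
  After pass 4: [1_D, 1_E, 2_A, 2_B, 2_C, 3_F] (no swaps, done)
Final order: [1_D, 1_E, 2_A, 2_B, 2_C, 3_F]
Equal keys:
  value 1: originally 1_D, 1_E; after sorting 1_D, 1_E -> order preserved
  value 2: originally 2_A, 2_B, 2_C; after sorting 2_A, 2_B, 2_C -> order preserved
All equal keys kept their original relative order. Bubble Sort is stable: it only swaps adjacent elements when the left one is strictly greater, so equal keys never move past each other.
Answer: Stable


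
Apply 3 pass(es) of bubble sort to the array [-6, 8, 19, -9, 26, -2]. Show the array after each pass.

After pass 1: [-6, 8, -9, 19, -2, 26] (2 swaps)
After pass 2: [-6, -9, 8, -2, 19, 26] (2 swaps)
After pass 3: [-9, -6, -2, 8, 19, 26] (2 swaps)
Total swaps: 6


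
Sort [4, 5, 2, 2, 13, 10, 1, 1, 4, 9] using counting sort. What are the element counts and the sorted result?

Count array: [0, 2, 2, 0, 2, 1, 0, 0, 0, 1, 1, 0, 0, 1]
(count[i] = number of elements equal to i)
Cumulative count: [0, 2, 4, 4, 6, 7, 7, 7, 7, 8, 9, 9, 9, 10]
Sorted: [1, 1, 2, 2, 4, 4, 5, 9, 10, 13]


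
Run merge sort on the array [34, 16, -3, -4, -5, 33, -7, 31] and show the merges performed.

Divide and conquer:
  Merge [34] + [16] -> [16, 34]
  Merge [-3] + [-4] -> [-4, -3]
  Merge [16, 34] + [-4, -3] -> [-4, -3, 16, 34]
  Merge [-5] + [33] -> [-5, 33]
  Merge [-7] + [31] -> [-7, 31]
  Merge [-5, 33] + [-7, 31] -> [-7, -5, 31, 33]
  Merge [-4, -3, 16, 34] + [-7, -5, 31, 33] -> [-7, -5, -4, -3, 16, 31, 33, 34]


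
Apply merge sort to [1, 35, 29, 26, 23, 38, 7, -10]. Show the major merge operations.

Divide and conquer:
  Merge [1] + [35] -> [1, 35]
  Merge [29] + [26] -> [26, 29]
  Merge [1, 35] + [26, 29] -> [1, 26, 29, 35]
  Merge [23] + [38] -> [23, 38]
  Merge [7] + [-10] -> [-10, 7]
  Merge [23, 38] + [-10, 7] -> [-10, 7, 23, 38]
  Merge [1, 26, 29, 35] + [-10, 7, 23, 38] -> [-10, 1, 7, 23, 26, 29, 35, 38]


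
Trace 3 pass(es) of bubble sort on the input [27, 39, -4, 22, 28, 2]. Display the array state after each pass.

After pass 1: [27, -4, 22, 28, 2, 39] (4 swaps)
After pass 2: [-4, 22, 27, 2, 28, 39] (3 swaps)
After pass 3: [-4, 22, 2, 27, 28, 39] (1 swaps)
Total swaps: 8


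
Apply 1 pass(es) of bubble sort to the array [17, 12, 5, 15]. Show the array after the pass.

After pass 1: [12, 5, 15, 17] (3 swaps)
Total swaps: 3


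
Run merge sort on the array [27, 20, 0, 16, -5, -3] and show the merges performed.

Divide and conquer:
  Merge [20] + [0] -> [0, 20]
  Merge [27] + [0, 20] -> [0, 20, 27]
  Merge [-5] + [-3] -> [-5, -3]
  Merge [16] + [-5, -3] -> [-5, -3, 16]
  Merge [0, 20, 27] + [-5, -3, 16] -> [-5, -3, 0, 16, 20, 27]


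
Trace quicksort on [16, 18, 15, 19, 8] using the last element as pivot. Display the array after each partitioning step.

Partition 1: pivot=8 at index 0 -> [8, 18, 15, 19, 16]
Partition 2: pivot=16 at index 2 -> [8, 15, 16, 19, 18]
Partition 3: pivot=18 at index 3 -> [8, 15, 16, 18, 19]


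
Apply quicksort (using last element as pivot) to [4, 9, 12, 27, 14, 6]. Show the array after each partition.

Partition 1: pivot=6 at index 1 -> [4, 6, 12, 27, 14, 9]
Partition 2: pivot=9 at index 2 -> [4, 6, 9, 27, 14, 12]
Partition 3: pivot=12 at index 3 -> [4, 6, 9, 12, 14, 27]
Partition 4: pivot=27 at index 5 -> [4, 6, 9, 12, 14, 27]


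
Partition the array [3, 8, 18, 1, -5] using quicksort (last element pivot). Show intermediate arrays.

Partition 1: pivot=-5 at index 0 -> [-5, 8, 18, 1, 3]
Partition 2: pivot=3 at index 2 -> [-5, 1, 3, 8, 18]
Partition 3: pivot=18 at index 4 -> [-5, 1, 3, 8, 18]


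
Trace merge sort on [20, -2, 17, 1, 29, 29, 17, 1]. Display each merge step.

Divide and conquer:
  Merge [20] + [-2] -> [-2, 20]
  Merge [17] + [1] -> [1, 17]
  Merge [-2, 20] + [1, 17] -> [-2, 1, 17, 20]
  Merge [29] + [29] -> [29, 29]
  Merge [17] + [1] -> [1, 17]
  Merge [29, 29] + [1, 17] -> [1, 17, 29, 29]
  Merge [-2, 1, 17, 20] + [1, 17, 29, 29] -> [-2, 1, 1, 17, 17, 20, 29, 29]


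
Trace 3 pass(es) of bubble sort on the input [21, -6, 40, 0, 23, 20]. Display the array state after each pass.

After pass 1: [-6, 21, 0, 23, 20, 40] (4 swaps)
After pass 2: [-6, 0, 21, 20, 23, 40] (2 swaps)
After pass 3: [-6, 0, 20, 21, 23, 40] (1 swaps)
Total swaps: 7


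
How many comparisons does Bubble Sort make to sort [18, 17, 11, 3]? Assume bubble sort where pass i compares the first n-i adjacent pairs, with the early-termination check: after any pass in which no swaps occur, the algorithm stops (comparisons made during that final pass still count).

Pass 1: compare adjacent pairs (0,1)..(2,3) = 3 comparison(s), 3 swap(s) -> [17, 11, 3, 18]
Pass 2: compare adjacent pairs (0,1)..(1,2) = 2 comparison(s), 2 swap(s) -> [11, 3, 17, 18]
Pass 3: compare adjacent pairs (0,1)..(0,1) = 1 comparison(s), 1 swap(s) -> [3, 11, 17, 18]
Every pass made at least one swap, so all n-1 passes run.
Total comparisons: 3 + 2 + 1 = 6


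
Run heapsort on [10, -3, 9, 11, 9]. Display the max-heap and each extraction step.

Build heap: [11, 10, 9, -3, 9]
Extract 11: [10, 9, 9, -3, 11]
Extract 10: [9, -3, 9, 10, 11]
Extract 9: [9, -3, 9, 10, 11]
Extract 9: [-3, 9, 9, 10, 11]


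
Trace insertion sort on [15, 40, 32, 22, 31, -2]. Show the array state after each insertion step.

First element 15 is already 'sorted'
Insert 40: shifted 0 elements -> [15, 40, 32, 22, 31, -2]
Insert 32: shifted 1 elements -> [15, 32, 40, 22, 31, -2]
Insert 22: shifted 2 elements -> [15, 22, 32, 40, 31, -2]
Insert 31: shifted 2 elements -> [15, 22, 31, 32, 40, -2]
Insert -2: shifted 5 elements -> [-2, 15, 22, 31, 32, 40]


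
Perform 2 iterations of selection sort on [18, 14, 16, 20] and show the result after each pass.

Pass 1: Select minimum 14 at index 1, swap -> [14, 18, 16, 20]
Pass 2: Select minimum 16 at index 2, swap -> [14, 16, 18, 20]


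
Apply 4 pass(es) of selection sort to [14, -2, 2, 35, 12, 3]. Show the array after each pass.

Pass 1: Select minimum -2 at index 1, swap -> [-2, 14, 2, 35, 12, 3]
Pass 2: Select minimum 2 at index 2, swap -> [-2, 2, 14, 35, 12, 3]
Pass 3: Select minimum 3 at index 5, swap -> [-2, 2, 3, 35, 12, 14]
Pass 4: Select minimum 12 at index 4, swap -> [-2, 2, 3, 12, 35, 14]


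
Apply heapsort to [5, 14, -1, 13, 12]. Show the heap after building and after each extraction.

Build heap: [14, 13, -1, 5, 12]
Extract 14: [13, 12, -1, 5, 14]
Extract 13: [12, 5, -1, 13, 14]
Extract 12: [5, -1, 12, 13, 14]
Extract 5: [-1, 5, 12, 13, 14]


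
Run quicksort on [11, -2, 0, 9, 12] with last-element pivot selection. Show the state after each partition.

Partition 1: pivot=12 at index 4 -> [11, -2, 0, 9, 12]
Partition 2: pivot=9 at index 2 -> [-2, 0, 9, 11, 12]
Partition 3: pivot=0 at index 1 -> [-2, 0, 9, 11, 12]


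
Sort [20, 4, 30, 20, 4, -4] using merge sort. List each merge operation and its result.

Divide and conquer:
  Merge [4] + [30] -> [4, 30]
  Merge [20] + [4, 30] -> [4, 20, 30]
  Merge [4] + [-4] -> [-4, 4]
  Merge [20] + [-4, 4] -> [-4, 4, 20]
  Merge [4, 20, 30] + [-4, 4, 20] -> [-4, 4, 4, 20, 20, 30]


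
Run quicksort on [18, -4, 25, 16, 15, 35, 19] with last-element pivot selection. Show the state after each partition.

Partition 1: pivot=19 at index 4 -> [18, -4, 16, 15, 19, 35, 25]
Partition 2: pivot=15 at index 1 -> [-4, 15, 16, 18, 19, 35, 25]
Partition 3: pivot=18 at index 3 -> [-4, 15, 16, 18, 19, 35, 25]
Partition 4: pivot=25 at index 5 -> [-4, 15, 16, 18, 19, 25, 35]
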